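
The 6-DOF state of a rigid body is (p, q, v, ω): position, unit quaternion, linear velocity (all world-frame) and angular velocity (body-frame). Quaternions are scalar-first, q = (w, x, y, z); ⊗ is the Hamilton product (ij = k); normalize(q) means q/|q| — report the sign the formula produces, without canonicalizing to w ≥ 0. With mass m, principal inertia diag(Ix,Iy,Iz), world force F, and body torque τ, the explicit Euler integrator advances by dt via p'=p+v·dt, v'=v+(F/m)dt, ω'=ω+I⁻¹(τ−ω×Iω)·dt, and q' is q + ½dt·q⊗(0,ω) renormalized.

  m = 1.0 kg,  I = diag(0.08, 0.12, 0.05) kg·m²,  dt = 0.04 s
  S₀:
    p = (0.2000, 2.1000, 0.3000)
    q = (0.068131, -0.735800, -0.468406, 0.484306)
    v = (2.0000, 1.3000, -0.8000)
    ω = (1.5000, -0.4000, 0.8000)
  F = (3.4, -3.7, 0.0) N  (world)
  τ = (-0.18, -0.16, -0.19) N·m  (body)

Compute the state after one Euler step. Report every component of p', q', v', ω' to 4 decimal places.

p' = (0.2800, 2.1520, 0.2680)
q' = (0.0787, -0.7369, -0.4424, 0.5050)
v' = (2.1360, 1.1520, -0.8000)
ω' = (1.3988, -0.4653, 0.6672)

ω×(Iω) gyroscopic = (0.0224, 0.0360, -0.0240)
(τ − ω×Iω)/I = (-2.5300, -1.6333, -3.3200)
ω' = ω + α·dt = (1.3988, -0.4653, 0.6672)
Hamilton product q⊗(0,ω) = (0.5288928, -0.0788059, 1.2878466, 1.0514338)
updated quaternion q' = (0.0787, -0.7369, -0.4424, 0.5050)
a = F/m = (3.4000, -3.7000, 0.0000)
p + v·dt = (0.2800, 2.1520, 0.2680)
new velocity v' = (2.1360, 1.1520, -0.8000)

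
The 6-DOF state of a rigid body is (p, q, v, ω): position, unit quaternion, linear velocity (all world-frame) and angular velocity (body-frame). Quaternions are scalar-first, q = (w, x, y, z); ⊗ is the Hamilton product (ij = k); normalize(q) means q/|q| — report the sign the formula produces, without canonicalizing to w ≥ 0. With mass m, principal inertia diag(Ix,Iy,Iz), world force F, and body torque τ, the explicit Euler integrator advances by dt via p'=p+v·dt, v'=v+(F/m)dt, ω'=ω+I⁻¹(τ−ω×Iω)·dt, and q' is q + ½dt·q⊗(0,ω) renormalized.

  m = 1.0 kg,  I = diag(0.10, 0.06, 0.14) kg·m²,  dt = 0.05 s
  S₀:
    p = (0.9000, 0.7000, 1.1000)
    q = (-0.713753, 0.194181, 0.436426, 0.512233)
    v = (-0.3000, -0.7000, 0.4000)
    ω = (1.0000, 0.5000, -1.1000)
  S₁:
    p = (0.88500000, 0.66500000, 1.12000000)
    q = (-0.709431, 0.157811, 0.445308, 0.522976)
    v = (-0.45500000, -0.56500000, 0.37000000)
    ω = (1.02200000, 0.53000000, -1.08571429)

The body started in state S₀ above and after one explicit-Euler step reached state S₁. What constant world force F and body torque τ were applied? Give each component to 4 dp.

F = (-3.1000, 2.7000, -0.6000)
τ = (0.0000, 0.0800, 0.0200)

velocity change Δv = (-0.15500000, 0.13500000, -0.03000000)
F = m·Δv/dt = (-3.1000, 2.7000, -0.6000)
rate change Δω = (0.02200000, 0.03000000, 0.01428571)
τ = I·(Δω/dt) + ω₀×(Iω₀) = (0.0000, 0.0800, 0.0200)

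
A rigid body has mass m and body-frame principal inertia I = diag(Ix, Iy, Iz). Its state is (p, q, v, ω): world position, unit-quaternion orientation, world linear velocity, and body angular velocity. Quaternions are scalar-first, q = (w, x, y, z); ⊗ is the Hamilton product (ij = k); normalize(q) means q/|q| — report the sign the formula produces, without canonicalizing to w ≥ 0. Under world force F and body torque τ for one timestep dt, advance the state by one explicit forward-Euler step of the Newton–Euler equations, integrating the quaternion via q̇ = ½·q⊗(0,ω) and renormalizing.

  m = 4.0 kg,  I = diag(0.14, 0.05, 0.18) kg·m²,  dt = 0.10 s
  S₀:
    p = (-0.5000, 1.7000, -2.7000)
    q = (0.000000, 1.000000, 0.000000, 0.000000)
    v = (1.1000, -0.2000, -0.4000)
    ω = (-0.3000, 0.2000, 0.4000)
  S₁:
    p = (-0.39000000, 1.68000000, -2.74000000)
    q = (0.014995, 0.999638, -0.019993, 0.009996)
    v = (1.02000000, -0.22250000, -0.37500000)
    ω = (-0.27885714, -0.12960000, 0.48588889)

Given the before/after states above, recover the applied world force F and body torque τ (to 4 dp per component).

Δω = ω₁−ω₀ = (0.02114286, -0.32960000, 0.08588889)
τ = I·(Δω/dt) + ω₀×(Iω₀) = (0.0400, -0.1600, 0.1600)
velocity change Δv = (-0.08000000, -0.02250000, 0.02500000)
F = m·Δv/dt = (-3.2000, -0.9000, 1.0000)

F = (-3.2000, -0.9000, 1.0000)
τ = (0.0400, -0.1600, 0.1600)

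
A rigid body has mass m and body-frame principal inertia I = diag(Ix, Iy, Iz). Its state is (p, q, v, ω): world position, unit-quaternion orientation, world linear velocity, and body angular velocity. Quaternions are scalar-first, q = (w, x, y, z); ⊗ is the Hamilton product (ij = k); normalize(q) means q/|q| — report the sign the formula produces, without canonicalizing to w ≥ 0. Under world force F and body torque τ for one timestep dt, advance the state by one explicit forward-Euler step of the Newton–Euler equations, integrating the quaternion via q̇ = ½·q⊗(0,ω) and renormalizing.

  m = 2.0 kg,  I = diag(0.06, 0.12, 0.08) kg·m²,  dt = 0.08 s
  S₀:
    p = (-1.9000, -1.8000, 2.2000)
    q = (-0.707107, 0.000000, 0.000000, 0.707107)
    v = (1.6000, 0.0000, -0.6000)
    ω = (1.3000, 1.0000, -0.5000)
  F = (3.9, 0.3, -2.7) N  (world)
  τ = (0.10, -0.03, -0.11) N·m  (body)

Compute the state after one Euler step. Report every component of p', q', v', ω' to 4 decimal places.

p' = (-1.7720, -1.8000, 2.1520)
q' = (-0.6913, -0.0649, 0.0085, 0.7196)
v' = (1.7560, 0.0120, -0.7080)
ω' = (1.4067, 0.9713, -0.6880)

ω×(Iω) gyroscopic = (0.0200, 0.0130, 0.0780)
(τ − ω×Iω)/I = (1.3333, -0.3583, -2.3500)
new body rate ω' = (1.4067, 0.9713, -0.6880)
Hamilton product q⊗(0,ω) = (0.3535535, -1.6263461, 0.2121321, 0.3535535)
updated quaternion q' = (-0.6913, -0.0649, 0.0085, 0.7196)
a = F/m = (1.9500, 0.1500, -1.3500)
p + v·dt = (-1.7720, -1.8000, 2.1520)
v + (F/m)dt = (1.7560, 0.0120, -0.7080)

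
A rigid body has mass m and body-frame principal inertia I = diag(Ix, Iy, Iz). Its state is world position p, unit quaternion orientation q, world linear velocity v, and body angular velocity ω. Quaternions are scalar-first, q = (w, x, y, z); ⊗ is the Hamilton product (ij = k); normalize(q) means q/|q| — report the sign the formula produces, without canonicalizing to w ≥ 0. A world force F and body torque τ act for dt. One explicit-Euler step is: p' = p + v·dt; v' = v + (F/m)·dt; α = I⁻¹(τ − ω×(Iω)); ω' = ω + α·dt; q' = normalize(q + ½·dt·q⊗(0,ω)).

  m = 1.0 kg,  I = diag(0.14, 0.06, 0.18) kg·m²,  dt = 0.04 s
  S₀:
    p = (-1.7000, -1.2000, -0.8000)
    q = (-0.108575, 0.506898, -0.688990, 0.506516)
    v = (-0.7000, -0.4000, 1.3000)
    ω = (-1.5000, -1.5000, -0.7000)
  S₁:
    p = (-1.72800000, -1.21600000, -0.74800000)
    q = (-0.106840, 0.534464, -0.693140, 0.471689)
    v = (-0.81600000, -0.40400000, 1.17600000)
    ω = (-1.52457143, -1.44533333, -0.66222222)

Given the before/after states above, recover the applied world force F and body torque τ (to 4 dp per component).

F = (-2.9000, -0.1000, -3.1000)
τ = (0.0400, 0.0400, -0.0100)

Δv = v₁−v₀ = (-0.11600000, -0.00400000, -0.12400000)
applied force F = (-2.9000, -0.1000, -3.1000)
rate change Δω = (-0.02457143, 0.05466667, 0.03777778)
applied torque τ = (0.0400, 0.0400, -0.0100)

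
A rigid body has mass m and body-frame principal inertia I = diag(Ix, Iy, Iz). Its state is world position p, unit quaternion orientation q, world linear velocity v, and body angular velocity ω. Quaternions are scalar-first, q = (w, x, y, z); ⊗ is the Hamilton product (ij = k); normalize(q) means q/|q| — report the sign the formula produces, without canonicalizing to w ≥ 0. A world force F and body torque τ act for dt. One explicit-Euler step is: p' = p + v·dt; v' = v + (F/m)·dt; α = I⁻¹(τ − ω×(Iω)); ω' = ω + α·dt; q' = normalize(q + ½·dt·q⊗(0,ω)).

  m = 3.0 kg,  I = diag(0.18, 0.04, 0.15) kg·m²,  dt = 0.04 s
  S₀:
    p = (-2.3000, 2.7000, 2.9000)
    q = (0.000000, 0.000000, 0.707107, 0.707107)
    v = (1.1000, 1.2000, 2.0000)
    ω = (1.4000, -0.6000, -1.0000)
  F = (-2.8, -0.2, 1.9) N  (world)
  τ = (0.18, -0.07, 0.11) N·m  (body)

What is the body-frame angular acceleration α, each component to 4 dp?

α = (0.6333, -0.7000, -0.0507)

precession coupling ω×(Iω) = (0.0660, -0.0420, 0.1176)
α = I⁻¹(τ − ω×Iω) = (0.6333, -0.7000, -0.0507)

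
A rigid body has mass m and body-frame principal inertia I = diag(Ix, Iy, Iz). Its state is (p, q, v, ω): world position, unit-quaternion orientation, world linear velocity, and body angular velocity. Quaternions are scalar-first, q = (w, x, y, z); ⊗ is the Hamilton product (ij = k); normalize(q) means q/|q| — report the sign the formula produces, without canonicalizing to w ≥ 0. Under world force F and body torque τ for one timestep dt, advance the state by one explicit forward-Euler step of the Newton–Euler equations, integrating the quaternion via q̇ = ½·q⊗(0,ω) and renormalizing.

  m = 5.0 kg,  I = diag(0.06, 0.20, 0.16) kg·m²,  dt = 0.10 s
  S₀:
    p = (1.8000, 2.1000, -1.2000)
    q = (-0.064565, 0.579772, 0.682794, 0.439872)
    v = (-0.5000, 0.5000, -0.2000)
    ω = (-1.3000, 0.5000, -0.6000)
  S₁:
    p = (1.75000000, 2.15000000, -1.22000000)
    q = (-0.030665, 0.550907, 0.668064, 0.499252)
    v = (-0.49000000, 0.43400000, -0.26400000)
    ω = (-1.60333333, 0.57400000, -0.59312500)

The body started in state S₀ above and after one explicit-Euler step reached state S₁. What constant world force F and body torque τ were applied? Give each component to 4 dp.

ω₁ − ω₀ = (-0.30333333, 0.07400000, 0.00687500)
gyro term ω₀×Iω₀ = (0.0120, -0.0780, -0.0910)
applied torque τ = (-0.1700, 0.0700, -0.0800)
Δv = v₁−v₀ = (0.01000000, -0.06600000, -0.06400000)
F = m·Δv/dt = (0.5000, -3.3000, -3.2000)

F = (0.5000, -3.3000, -3.2000)
τ = (-0.1700, 0.0700, -0.0800)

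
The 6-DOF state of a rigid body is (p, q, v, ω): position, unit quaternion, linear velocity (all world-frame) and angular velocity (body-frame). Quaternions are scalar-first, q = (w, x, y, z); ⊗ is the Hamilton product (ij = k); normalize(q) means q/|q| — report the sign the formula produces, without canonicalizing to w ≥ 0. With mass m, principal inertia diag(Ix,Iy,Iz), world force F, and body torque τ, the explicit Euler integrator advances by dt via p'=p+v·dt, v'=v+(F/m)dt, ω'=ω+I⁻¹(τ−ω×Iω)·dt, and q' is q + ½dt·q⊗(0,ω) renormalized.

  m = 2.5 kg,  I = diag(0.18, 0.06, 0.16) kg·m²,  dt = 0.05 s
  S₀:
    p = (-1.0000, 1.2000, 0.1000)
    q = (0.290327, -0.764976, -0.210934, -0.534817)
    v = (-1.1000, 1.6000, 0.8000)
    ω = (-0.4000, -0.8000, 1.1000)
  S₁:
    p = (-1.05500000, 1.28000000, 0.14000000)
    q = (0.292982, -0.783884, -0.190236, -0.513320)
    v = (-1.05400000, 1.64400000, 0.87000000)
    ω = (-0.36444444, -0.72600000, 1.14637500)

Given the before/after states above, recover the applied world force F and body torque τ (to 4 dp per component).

F = (2.3000, 2.2000, 3.5000)
τ = (0.0400, 0.0800, 0.1100)

ω₁ − ω₀ = (0.03555556, 0.07400000, 0.04637500)
I·α + gyro = (0.0400, 0.0800, 0.1100)
velocity change Δv = (0.04600000, 0.04400000, 0.07000000)
m·(v₁−v₀)/dt = (2.3000, 2.2000, 3.5000)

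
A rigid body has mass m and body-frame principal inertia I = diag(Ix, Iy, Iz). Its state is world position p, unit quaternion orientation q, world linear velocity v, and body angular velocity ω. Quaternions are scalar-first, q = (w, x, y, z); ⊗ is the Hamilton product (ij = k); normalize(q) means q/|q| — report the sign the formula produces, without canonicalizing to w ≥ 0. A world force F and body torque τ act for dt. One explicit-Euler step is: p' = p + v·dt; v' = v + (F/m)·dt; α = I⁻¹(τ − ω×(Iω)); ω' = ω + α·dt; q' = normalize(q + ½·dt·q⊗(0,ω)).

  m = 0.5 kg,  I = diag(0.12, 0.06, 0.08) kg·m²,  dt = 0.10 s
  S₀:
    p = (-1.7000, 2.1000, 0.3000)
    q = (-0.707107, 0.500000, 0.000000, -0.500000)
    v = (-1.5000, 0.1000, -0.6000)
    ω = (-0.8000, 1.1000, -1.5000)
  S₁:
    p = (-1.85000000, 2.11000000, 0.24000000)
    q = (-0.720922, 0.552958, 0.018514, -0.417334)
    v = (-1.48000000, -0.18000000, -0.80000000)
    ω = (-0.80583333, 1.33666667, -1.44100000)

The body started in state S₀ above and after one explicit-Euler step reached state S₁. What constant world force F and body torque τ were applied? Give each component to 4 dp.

ω₁ − ω₀ = (-0.00583333, 0.23666667, 0.05900000)
precession coupling = (-0.0330, 0.0480, 0.0528)
I·α + gyro = (-0.0400, 0.1900, 0.1000)
v₁ − v₀ = (0.02000000, -0.28000000, -0.20000000)
applied force F = (0.1000, -1.4000, -1.0000)

F = (0.1000, -1.4000, -1.0000)
τ = (-0.0400, 0.1900, 0.1000)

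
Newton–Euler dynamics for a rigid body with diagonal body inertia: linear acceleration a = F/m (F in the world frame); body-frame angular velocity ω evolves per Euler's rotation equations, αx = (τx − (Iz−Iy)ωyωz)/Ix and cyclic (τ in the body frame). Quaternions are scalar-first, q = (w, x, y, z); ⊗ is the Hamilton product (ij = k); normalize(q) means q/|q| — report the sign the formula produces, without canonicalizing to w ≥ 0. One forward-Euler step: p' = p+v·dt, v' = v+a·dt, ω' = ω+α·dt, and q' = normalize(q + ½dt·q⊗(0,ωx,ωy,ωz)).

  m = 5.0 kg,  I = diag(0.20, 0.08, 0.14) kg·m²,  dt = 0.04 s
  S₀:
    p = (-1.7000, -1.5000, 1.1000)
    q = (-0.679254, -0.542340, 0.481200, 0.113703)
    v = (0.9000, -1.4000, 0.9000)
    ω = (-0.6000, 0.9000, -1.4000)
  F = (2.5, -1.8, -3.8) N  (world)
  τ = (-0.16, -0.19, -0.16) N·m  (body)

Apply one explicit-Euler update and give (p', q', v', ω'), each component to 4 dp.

p' = (-1.6640, -1.5560, 1.1360)
q' = (-0.6908, -0.5494, 0.4521, 0.1287)
v' = (0.9200, -1.4144, 0.8696)
ω' = (-0.6169, 0.7798, -1.4642)

a = (0.5000, -0.3600, -0.7600)
p + v·dt = (-1.6640, -1.5560, 1.1360)
new velocity v' = (0.9200, -1.4144, 0.8696)
precession coupling ω×(Iω) = (-0.0756, 0.0504, 0.0648)
(τ − ω×Iω)/I = (-0.4220, -3.0050, -1.6057)
new body rate ω' = (-0.6169, 0.7798, -1.4642)
Hamilton product q⊗(0,ω) = (-0.5992998, -0.3684603, -1.4388264, 0.7515696)
updated quaternion q' = (-0.6908, -0.5494, 0.4521, 0.1287)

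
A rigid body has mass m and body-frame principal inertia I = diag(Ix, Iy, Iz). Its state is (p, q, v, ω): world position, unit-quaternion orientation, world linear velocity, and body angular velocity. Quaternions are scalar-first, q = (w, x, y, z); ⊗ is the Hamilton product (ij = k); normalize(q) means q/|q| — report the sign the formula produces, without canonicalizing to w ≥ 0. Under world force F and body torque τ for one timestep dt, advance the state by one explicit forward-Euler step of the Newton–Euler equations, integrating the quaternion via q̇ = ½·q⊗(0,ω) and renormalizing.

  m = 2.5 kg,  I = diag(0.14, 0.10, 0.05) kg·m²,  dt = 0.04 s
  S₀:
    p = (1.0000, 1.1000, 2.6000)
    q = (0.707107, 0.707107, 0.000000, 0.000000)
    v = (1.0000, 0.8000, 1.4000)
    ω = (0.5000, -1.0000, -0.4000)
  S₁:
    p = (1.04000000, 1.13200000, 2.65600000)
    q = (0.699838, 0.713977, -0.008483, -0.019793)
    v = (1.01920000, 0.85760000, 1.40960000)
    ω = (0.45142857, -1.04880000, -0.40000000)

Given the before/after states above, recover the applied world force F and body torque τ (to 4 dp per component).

rate change Δω = (-0.04857143, -0.04880000, 0.00000000)
ω₀×(Iω₀) = (-0.0200, -0.0180, 0.0200)
τ = I·(Δω/dt) + ω₀×(Iω₀) = (-0.1900, -0.1400, 0.0200)
v₁ − v₀ = (0.01920000, 0.05760000, 0.00960000)
F = m·Δv/dt = (1.2000, 3.6000, 0.6000)

F = (1.2000, 3.6000, 0.6000)
τ = (-0.1900, -0.1400, 0.0200)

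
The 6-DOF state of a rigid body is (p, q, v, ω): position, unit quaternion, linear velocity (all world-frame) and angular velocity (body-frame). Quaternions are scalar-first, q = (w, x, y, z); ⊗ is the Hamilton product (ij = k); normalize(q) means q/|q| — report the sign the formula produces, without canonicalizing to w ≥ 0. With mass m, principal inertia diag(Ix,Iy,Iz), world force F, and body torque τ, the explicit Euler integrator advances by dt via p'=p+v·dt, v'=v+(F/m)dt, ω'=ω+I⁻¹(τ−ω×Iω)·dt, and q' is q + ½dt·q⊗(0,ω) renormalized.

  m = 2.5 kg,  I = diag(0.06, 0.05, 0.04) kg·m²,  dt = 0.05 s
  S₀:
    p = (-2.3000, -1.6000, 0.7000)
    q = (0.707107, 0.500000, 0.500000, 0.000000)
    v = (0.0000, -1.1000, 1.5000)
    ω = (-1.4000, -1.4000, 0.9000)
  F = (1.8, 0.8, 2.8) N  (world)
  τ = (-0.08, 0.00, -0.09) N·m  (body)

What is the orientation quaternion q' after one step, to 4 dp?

q' = (0.7410, 0.4858, 0.4633, 0.0159)

2q̇ = q⊗(0,ω) = (1.4000000, -0.5399498, -1.4399498, 0.6363963)
updated quaternion q' = (0.7410, 0.4858, 0.4633, 0.0159)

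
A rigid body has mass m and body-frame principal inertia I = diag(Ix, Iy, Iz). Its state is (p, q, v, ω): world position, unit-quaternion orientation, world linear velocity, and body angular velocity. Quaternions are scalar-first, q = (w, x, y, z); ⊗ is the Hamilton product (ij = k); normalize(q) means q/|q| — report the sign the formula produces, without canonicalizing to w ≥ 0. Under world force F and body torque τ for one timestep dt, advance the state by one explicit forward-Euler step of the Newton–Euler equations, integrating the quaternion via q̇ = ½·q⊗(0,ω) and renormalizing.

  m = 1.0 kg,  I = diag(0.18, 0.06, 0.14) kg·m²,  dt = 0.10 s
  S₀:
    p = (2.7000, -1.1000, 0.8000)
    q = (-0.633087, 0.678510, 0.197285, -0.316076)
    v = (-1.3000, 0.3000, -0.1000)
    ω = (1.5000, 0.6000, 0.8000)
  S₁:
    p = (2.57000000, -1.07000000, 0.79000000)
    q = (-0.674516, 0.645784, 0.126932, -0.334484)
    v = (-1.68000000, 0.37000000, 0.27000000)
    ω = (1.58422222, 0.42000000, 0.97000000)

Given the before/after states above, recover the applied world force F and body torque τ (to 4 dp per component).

F = (-3.8000, 0.7000, 3.7000)
τ = (0.1900, -0.0600, 0.1300)

ω₁ − ω₀ = (0.08422222, -0.18000000, 0.17000000)
applied torque τ = (0.1900, -0.0600, 0.1300)
velocity change Δv = (-0.38000000, 0.07000000, 0.37000000)
F = m·Δv/dt = (-3.8000, 0.7000, 3.7000)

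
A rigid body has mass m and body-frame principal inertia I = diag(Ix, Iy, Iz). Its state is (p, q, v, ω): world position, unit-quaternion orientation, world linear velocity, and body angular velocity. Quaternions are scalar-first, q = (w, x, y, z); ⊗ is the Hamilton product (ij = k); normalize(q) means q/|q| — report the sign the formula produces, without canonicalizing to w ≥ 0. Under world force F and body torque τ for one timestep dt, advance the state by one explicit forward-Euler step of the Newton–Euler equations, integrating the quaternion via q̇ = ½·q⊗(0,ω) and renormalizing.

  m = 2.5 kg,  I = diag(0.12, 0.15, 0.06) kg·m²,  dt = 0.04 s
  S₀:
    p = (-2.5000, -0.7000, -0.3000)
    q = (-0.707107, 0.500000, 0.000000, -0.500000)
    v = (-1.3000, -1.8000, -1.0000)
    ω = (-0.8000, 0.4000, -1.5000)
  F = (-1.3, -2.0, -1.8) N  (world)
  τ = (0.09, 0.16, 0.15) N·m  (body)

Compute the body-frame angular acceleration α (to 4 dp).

α = (0.3000, 0.5867, 2.6600)

ω×(Iω) gyroscopic = (0.0540, 0.0720, -0.0096)
angular accel α = (0.3000, 0.5867, 2.6600)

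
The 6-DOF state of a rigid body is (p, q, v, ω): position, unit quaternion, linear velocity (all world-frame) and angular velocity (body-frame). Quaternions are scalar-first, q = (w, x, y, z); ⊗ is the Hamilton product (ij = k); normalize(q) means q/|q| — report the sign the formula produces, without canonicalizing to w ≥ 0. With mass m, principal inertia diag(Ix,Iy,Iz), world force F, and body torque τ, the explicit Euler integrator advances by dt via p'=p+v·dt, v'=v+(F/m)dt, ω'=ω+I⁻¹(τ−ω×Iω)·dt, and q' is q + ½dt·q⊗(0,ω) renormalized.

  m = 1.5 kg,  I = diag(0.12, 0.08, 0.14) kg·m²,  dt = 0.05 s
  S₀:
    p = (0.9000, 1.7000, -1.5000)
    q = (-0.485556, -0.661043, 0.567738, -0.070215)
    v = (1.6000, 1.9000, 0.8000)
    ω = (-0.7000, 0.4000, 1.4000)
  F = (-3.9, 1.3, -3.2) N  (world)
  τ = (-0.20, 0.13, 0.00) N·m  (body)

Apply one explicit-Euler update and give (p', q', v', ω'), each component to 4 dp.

p' = (0.9800, 1.7950, -1.4600)
q' = (-0.4999, -0.6315, 0.5868, -0.0838)
v' = (1.4700, 1.9433, 0.6933)
ω' = (-0.7973, 0.4690, 1.3960)

ω×(Iω) gyroscopic = (0.0336, 0.0196, 0.0112)
(τ − ω×Iω)/I = (-1.9467, 1.3800, -0.0800)
ω + α·dt = (-0.7973, 0.4690, 1.3960)
q⊗(0,ω) = (-0.5915243, 1.1628084, 0.7803883, -0.5467790)
q + ½dt·q⊗(0,ω), renormalized = (-0.4999, -0.6315, 0.5868, -0.0838)
linear accel F/m = (-2.6000, 0.8667, -2.1333)
p + v·dt = (0.9800, 1.7950, -1.4600)
v' = v + a·dt = (1.4700, 1.9433, 0.6933)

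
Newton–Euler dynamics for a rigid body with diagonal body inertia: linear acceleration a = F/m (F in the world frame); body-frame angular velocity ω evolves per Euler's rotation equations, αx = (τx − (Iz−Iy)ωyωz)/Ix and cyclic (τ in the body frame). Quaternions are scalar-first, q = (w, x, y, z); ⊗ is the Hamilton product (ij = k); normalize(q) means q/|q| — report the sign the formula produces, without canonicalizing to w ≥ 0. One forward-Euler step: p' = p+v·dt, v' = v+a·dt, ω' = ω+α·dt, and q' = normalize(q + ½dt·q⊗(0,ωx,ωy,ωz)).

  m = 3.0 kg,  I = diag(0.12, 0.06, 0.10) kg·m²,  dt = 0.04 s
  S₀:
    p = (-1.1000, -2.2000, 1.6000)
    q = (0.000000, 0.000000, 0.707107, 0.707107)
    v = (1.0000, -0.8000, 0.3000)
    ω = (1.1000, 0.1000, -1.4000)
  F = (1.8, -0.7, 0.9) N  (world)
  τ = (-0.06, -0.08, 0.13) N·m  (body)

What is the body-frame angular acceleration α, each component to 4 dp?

α = (-0.4533, -0.8200, 1.3660)

gyro term ω×Iω = (-0.0056, -0.0308, -0.0066)
(τ − ω×Iω)/I = (-0.4533, -0.8200, 1.3660)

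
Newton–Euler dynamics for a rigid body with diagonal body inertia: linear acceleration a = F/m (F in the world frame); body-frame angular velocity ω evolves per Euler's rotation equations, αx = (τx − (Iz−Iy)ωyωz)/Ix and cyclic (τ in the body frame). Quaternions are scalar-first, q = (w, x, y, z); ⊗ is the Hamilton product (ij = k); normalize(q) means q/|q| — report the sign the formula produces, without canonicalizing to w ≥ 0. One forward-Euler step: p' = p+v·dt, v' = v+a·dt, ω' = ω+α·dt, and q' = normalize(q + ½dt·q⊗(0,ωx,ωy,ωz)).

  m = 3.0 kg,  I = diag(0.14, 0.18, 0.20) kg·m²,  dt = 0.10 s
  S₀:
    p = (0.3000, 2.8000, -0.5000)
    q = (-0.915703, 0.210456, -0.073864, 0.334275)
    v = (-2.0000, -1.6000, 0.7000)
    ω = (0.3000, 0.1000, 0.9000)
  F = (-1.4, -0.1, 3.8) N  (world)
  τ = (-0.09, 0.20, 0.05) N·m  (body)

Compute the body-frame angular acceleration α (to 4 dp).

precession coupling ω×(Iω) = (0.0018, -0.0162, 0.0012)
angular accel α = (-0.6557, 1.2011, 0.2440)

α = (-0.6557, 1.2011, 0.2440)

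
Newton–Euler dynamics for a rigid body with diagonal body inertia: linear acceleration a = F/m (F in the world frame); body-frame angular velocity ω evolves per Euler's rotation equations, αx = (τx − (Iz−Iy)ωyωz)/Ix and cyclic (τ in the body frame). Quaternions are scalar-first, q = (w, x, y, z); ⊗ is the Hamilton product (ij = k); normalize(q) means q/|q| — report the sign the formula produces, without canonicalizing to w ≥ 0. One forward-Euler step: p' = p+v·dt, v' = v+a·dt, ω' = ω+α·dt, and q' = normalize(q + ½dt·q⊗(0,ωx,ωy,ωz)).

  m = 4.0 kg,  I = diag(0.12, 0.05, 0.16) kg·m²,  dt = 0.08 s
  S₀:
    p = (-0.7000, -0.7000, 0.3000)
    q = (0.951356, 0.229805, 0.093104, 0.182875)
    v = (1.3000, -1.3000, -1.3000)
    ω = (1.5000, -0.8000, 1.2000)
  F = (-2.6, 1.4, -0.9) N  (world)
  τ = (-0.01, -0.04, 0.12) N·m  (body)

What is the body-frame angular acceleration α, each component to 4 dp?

α = (0.7967, 0.6400, 0.2250)

ω×(Iω) gyroscopic = (-0.1056, -0.0720, 0.0840)
α = I⁻¹(τ − ω×Iω) = (0.7967, 0.6400, 0.2250)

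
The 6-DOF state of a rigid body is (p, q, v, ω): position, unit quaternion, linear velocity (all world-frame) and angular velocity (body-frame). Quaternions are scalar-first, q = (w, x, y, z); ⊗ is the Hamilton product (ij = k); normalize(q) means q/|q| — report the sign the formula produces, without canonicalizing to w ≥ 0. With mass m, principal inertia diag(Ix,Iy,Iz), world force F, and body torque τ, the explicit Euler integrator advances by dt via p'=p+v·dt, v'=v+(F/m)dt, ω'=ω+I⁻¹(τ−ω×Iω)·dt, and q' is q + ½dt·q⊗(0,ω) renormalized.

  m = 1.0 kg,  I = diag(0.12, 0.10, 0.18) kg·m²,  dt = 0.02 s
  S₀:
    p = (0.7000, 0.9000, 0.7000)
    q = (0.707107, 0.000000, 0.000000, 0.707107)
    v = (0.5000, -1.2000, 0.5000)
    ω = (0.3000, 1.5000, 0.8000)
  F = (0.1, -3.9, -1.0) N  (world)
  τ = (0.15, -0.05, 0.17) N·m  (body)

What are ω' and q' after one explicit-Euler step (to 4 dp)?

(τ − ω×Iω)/I = (0.4500, -0.3560, 0.9944)
ω' = ω + α·dt = (0.3090, 1.4929, 0.8199)
Hamilton product q⊗(0,ω) = (-0.5656856, -0.8485284, 1.2727926, 0.5656856)
q' = normalize(q + ½dt·q⊗(0,ω)) = (0.7013, -0.0085, 0.0127, 0.7127)

ω' = (0.3090, 1.4929, 0.8199)
q' = (0.7013, -0.0085, 0.0127, 0.7127)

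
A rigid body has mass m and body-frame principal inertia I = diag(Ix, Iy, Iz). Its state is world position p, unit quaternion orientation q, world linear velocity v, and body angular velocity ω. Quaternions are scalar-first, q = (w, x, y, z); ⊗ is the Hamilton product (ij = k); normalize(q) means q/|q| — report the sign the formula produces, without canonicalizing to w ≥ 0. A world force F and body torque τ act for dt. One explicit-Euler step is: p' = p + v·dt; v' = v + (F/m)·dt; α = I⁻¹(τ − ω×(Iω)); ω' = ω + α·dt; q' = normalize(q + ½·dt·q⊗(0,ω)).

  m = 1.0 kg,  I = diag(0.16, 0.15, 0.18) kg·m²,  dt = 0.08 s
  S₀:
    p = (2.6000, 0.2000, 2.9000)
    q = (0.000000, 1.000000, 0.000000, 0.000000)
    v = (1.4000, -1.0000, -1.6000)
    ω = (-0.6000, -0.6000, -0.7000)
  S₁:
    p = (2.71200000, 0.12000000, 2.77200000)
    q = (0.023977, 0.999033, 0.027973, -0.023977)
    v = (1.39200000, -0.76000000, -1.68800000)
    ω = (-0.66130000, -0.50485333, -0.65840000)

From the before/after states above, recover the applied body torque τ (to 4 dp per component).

rate change Δω = (-0.06130000, 0.09514667, 0.04160000)
precession coupling = (0.0126, -0.0084, -0.0036)
applied torque τ = (-0.1100, 0.1700, 0.0900)

τ = (-0.1100, 0.1700, 0.0900)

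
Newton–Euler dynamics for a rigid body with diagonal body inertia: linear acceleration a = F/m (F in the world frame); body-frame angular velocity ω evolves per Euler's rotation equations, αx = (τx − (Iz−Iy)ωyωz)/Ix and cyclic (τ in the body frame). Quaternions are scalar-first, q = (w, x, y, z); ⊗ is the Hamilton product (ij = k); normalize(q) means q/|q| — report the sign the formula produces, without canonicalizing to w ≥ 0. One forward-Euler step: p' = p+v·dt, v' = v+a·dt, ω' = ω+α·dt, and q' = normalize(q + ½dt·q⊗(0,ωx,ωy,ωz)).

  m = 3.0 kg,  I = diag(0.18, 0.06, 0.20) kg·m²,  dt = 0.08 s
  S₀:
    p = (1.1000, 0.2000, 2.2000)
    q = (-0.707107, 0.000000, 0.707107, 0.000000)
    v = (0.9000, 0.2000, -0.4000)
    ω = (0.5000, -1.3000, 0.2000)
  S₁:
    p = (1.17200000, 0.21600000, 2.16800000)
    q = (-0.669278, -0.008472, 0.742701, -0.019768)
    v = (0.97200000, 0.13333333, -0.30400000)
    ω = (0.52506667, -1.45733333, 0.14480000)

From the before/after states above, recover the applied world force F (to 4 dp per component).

F = (2.7000, -2.5000, 3.6000)

velocity change Δv = (0.07200000, -0.06666667, 0.09600000)
m·(v₁−v₀)/dt = (2.7000, -2.5000, 3.6000)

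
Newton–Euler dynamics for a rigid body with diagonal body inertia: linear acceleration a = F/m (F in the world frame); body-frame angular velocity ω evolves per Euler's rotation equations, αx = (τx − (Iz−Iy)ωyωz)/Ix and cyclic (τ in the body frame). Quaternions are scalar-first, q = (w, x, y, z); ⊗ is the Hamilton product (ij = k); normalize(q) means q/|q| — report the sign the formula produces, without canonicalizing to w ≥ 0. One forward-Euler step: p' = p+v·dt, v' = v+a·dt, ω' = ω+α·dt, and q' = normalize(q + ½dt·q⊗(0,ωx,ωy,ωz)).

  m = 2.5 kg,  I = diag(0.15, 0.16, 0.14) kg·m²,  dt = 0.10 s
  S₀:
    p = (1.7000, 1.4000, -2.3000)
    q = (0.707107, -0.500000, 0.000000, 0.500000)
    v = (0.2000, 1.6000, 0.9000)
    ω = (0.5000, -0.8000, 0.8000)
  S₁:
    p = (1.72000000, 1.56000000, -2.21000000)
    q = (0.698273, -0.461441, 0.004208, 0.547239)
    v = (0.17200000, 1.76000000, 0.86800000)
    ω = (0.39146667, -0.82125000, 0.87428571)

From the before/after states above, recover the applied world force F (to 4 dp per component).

Δv = v₁−v₀ = (-0.02800000, 0.16000000, -0.03200000)
applied force F = (-0.7000, 4.0000, -0.8000)

F = (-0.7000, 4.0000, -0.8000)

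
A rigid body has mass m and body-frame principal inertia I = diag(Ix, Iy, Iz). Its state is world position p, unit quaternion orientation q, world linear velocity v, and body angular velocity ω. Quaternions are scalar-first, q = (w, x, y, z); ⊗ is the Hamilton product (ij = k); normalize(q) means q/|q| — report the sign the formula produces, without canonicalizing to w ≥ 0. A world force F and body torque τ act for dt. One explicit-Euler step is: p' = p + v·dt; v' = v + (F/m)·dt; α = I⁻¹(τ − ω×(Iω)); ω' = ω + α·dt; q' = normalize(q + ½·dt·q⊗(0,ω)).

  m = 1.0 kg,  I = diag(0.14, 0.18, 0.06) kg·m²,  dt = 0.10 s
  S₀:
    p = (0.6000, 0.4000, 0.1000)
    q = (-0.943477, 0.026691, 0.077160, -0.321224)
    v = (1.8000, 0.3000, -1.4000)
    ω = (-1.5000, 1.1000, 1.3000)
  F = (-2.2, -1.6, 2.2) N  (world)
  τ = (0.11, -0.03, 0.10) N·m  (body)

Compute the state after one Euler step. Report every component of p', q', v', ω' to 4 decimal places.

angular accel α = (2.0114, 0.7000, 2.7667)
new body rate ω' = (-1.2989, 1.1700, 1.5767)
q⊗(0,ω) = (0.3727517, 1.8688699, -0.5906870, -1.0814200)
q' = normalize(q + ½dt·q⊗(0,ω)) = (-0.9189, 0.1194, 0.0473, -0.3729)
linear accel F/m = (-2.2000, -1.6000, 2.2000)
p + v·dt = (0.7800, 0.4300, -0.0400)
v' = v + a·dt = (1.5800, 0.1400, -1.1800)

p' = (0.7800, 0.4300, -0.0400)
q' = (-0.9189, 0.1194, 0.0473, -0.3729)
v' = (1.5800, 0.1400, -1.1800)
ω' = (-1.2989, 1.1700, 1.5767)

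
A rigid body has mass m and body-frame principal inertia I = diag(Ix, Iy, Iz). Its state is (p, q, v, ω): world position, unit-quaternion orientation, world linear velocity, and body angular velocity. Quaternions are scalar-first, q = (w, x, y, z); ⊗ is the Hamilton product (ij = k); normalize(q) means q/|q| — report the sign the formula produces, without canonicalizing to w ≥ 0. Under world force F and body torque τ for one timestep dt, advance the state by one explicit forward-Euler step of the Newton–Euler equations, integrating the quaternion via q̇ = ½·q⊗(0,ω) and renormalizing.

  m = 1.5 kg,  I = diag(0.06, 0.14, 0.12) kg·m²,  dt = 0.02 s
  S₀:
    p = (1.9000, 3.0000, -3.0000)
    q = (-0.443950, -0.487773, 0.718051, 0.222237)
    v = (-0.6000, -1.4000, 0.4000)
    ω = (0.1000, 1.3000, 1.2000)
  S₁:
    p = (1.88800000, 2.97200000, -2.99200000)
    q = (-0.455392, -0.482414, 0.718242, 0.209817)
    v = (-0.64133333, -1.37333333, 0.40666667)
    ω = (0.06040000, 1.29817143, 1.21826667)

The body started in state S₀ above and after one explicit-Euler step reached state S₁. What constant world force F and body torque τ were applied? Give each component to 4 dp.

F = (-3.1000, 2.0000, 0.5000)
τ = (-0.1500, -0.0200, 0.1200)

ω₁ − ω₀ = (-0.03960000, -0.00182857, 0.01826667)
applied torque τ = (-0.1500, -0.0200, 0.1200)
Δv = v₁−v₀ = (-0.04133333, 0.02666667, 0.00666667)
m·(v₁−v₀)/dt = (-3.1000, 2.0000, 0.5000)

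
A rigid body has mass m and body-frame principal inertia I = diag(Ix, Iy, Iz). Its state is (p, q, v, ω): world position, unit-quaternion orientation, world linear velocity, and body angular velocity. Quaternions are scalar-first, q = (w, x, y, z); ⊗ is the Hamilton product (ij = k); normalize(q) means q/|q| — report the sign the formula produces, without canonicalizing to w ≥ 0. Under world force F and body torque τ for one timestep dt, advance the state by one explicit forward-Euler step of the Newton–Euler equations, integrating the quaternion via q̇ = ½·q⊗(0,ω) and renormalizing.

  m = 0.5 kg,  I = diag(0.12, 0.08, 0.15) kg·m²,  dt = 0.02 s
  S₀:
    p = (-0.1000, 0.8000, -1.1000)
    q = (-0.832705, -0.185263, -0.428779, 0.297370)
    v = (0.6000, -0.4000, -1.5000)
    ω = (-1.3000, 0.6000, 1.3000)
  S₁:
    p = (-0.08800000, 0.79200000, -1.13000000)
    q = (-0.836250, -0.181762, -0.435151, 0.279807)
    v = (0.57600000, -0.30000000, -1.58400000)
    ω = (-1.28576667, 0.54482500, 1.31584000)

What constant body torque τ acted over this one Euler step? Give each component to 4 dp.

τ = (0.1400, -0.1700, 0.1500)

ω₁ − ω₀ = (0.01423333, -0.05517500, 0.01584000)
gyro term ω₀×Iω₀ = (0.0546, 0.0507, 0.0312)
applied torque τ = (0.1400, -0.1700, 0.1500)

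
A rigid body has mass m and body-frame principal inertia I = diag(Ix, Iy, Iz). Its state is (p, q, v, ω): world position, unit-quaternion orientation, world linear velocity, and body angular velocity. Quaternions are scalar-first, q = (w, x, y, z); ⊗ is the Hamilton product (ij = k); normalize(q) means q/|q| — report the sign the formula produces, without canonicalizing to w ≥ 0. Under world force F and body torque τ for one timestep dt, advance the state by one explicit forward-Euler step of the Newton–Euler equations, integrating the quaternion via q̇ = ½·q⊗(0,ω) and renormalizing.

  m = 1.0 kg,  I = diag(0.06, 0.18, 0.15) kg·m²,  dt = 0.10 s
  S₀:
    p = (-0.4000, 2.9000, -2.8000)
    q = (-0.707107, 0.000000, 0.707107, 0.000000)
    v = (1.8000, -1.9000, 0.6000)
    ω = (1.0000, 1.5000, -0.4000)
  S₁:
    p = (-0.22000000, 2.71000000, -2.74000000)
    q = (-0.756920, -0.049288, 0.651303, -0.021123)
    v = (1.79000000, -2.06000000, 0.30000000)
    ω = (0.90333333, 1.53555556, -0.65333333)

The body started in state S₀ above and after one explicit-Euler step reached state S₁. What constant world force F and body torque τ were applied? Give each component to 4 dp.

ω₁ − ω₀ = (-0.09666667, 0.03555556, -0.25333333)
τ = I·(Δω/dt) + ω₀×(Iω₀) = (-0.0400, 0.1000, -0.2000)
Δv = v₁−v₀ = (-0.01000000, -0.16000000, -0.30000000)
applied force F = (-0.1000, -1.6000, -3.0000)

F = (-0.1000, -1.6000, -3.0000)
τ = (-0.0400, 0.1000, -0.2000)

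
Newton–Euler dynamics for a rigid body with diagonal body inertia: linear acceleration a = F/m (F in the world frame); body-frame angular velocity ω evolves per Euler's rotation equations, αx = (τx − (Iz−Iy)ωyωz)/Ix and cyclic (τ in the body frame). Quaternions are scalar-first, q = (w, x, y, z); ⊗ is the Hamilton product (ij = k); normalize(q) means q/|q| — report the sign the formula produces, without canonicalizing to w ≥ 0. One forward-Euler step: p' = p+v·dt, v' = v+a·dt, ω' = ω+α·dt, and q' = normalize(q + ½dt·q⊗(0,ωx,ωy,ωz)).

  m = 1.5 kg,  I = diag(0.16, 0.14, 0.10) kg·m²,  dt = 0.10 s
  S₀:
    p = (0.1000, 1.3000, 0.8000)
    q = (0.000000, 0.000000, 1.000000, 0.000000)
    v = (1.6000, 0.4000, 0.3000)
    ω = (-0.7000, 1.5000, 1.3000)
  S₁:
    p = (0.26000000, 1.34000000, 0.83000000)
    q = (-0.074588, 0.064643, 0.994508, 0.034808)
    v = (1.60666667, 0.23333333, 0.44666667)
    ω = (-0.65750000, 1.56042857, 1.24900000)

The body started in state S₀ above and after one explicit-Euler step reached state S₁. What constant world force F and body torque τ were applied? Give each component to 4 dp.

Δv = v₁−v₀ = (0.00666667, -0.16666667, 0.14666667)
F = m·Δv/dt = (0.1000, -2.5000, 2.2000)
rate change Δω = (0.04250000, 0.06042857, -0.05100000)
τ = I·(Δω/dt) + ω₀×(Iω₀) = (-0.0100, 0.0300, -0.0300)

F = (0.1000, -2.5000, 2.2000)
τ = (-0.0100, 0.0300, -0.0300)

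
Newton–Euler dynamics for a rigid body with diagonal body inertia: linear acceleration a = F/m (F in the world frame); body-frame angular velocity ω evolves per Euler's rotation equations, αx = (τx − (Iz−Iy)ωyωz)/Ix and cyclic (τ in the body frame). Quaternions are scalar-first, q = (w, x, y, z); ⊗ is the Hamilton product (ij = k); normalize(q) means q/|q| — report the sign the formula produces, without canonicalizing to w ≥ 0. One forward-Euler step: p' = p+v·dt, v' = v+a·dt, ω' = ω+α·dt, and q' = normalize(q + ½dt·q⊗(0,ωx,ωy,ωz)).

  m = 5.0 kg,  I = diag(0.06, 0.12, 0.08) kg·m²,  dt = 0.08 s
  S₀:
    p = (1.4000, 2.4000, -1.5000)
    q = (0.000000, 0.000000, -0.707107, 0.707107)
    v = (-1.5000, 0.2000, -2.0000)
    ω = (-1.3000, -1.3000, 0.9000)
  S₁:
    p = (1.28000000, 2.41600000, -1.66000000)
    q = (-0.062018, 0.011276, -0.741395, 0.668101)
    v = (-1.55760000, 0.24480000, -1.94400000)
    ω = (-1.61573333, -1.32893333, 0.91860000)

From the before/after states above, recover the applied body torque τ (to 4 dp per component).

Δω = ω₁−ω₀ = (-0.31573333, -0.02893333, 0.01860000)
ω₀×(Iω₀) = (0.0468, 0.0234, 0.1014)
applied torque τ = (-0.1900, -0.0200, 0.1200)

τ = (-0.1900, -0.0200, 0.1200)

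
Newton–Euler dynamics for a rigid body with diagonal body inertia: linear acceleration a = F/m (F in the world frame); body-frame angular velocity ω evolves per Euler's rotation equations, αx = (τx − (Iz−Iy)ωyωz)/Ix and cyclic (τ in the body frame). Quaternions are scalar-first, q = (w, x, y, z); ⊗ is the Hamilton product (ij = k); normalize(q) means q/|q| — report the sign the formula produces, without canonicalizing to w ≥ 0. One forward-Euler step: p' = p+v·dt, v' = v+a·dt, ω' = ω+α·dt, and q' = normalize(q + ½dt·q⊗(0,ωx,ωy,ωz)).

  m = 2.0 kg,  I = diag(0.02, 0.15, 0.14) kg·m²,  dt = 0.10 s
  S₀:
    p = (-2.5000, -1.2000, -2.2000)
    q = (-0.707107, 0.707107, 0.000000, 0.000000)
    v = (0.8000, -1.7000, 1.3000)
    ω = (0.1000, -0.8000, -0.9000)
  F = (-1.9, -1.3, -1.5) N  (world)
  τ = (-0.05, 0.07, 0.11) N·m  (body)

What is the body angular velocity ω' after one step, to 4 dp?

angular accel α = (-2.1400, 0.3947, 0.8600)
new body rate ω' = (-0.1140, -0.7605, -0.8140)

ω' = (-0.1140, -0.7605, -0.8140)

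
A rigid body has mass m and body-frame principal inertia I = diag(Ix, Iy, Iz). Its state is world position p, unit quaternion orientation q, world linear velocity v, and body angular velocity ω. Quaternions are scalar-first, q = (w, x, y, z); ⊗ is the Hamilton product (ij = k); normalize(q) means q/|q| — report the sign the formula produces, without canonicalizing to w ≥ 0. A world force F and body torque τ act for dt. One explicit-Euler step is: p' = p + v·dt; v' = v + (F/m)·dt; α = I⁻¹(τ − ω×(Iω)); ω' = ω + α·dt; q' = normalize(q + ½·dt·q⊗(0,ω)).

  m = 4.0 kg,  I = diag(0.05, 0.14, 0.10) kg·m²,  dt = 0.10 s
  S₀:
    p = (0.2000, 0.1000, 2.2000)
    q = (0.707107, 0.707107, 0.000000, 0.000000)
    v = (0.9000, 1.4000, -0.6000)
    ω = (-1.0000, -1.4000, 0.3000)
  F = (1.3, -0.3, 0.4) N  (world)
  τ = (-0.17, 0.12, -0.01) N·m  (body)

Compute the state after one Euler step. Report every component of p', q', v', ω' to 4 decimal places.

p' = (0.2900, 0.2400, 2.1400)
q' = (0.7396, 0.6692, -0.0599, -0.0387)
v' = (0.9325, 1.3925, -0.5900)
ω' = (-1.3736, -1.3250, 0.1640)

gyro term ω×Iω = (0.0168, 0.0150, 0.1260)
angular accel α = (-3.7360, 0.7500, -1.3600)
new body rate ω' = (-1.3736, -1.3250, 0.1640)
Hamilton product q⊗(0,ω) = (0.7071070, -0.7071070, -1.2020819, -0.7778177)
updated quaternion q' = (0.7396, 0.6692, -0.0599, -0.0387)
p + v·dt = (0.2900, 0.2400, 2.1400)
v' = v + a·dt = (0.9325, 1.3925, -0.5900)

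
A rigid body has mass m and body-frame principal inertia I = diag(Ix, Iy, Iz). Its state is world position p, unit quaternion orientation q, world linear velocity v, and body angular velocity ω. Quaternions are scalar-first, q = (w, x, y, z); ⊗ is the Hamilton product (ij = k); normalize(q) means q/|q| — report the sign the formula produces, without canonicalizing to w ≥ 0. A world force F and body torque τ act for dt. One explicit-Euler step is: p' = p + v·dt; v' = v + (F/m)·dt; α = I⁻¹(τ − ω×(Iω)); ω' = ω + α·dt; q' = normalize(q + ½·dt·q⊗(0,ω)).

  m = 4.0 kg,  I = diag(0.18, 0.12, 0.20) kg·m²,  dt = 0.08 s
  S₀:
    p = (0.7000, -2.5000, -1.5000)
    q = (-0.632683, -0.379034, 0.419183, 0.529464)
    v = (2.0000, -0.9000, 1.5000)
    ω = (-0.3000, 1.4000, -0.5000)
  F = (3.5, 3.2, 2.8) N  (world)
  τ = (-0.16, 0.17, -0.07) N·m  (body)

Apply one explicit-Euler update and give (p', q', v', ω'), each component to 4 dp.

precession coupling ω×(Iω) = (-0.0560, -0.0030, 0.0252)
α = I⁻¹(τ − ω×Iω) = (-0.5778, 1.4417, -0.4760)
new body rate ω' = (-0.3462, 1.5153, -0.5381)
q⊗(0,ω) = (-0.4358344, -0.7610362, -1.2341124, -0.0885512)
updated quaternion q' = (-0.6489, -0.4087, 0.3691, 0.5250)
a = F/m = (0.8750, 0.8000, 0.7000)
p + v·dt = (0.8600, -2.5720, -1.3800)
v + (F/m)dt = (2.0700, -0.8360, 1.5560)

p' = (0.8600, -2.5720, -1.3800)
q' = (-0.6489, -0.4087, 0.3691, 0.5250)
v' = (2.0700, -0.8360, 1.5560)
ω' = (-0.3462, 1.5153, -0.5381)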